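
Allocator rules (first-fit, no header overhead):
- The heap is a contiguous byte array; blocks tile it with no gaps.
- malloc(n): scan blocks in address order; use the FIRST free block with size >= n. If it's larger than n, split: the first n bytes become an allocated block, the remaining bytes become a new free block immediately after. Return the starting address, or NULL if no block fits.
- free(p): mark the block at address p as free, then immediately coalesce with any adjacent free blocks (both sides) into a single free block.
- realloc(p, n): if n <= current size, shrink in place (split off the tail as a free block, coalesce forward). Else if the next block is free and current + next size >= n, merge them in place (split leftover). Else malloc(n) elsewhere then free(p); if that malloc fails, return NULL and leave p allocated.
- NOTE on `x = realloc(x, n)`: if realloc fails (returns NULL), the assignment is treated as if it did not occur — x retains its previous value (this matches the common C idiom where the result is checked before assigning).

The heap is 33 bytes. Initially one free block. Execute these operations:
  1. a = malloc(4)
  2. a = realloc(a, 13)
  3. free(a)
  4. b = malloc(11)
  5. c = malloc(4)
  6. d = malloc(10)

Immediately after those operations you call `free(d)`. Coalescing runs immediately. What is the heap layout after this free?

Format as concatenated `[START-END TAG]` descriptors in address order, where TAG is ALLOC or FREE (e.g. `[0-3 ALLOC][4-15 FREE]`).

Op 1: a = malloc(4) -> a = 0; heap: [0-3 ALLOC][4-32 FREE]
Op 2: a = realloc(a, 13) -> a = 0; heap: [0-12 ALLOC][13-32 FREE]
Op 3: free(a) -> (freed a); heap: [0-32 FREE]
Op 4: b = malloc(11) -> b = 0; heap: [0-10 ALLOC][11-32 FREE]
Op 5: c = malloc(4) -> c = 11; heap: [0-10 ALLOC][11-14 ALLOC][15-32 FREE]
Op 6: d = malloc(10) -> d = 15; heap: [0-10 ALLOC][11-14 ALLOC][15-24 ALLOC][25-32 FREE]
free(d): d = 15 -> block [15-24 ALLOC]; mark free, coalesce with adjacent free neighbors -> [0-10 ALLOC][11-14 ALLOC][15-32 FREE]

Answer: [0-10 ALLOC][11-14 ALLOC][15-32 FREE]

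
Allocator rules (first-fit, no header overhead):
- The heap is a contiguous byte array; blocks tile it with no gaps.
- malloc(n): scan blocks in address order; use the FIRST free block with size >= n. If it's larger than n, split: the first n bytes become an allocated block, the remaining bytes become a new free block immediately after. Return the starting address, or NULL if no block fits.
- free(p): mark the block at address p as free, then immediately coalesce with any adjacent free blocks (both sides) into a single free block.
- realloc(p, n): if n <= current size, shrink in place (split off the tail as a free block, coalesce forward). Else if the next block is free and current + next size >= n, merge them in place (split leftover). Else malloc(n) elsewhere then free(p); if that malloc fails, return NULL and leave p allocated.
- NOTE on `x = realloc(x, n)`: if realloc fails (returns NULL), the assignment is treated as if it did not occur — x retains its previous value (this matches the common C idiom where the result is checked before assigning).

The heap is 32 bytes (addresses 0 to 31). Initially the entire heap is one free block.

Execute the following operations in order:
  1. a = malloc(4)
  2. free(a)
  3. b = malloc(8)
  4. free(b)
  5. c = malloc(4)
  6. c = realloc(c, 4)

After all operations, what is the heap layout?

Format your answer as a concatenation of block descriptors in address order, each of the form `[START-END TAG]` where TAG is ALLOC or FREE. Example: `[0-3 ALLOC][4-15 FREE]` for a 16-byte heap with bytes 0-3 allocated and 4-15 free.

Op 1: a = malloc(4) -> a = 0; heap: [0-3 ALLOC][4-31 FREE]
Op 2: free(a) -> (freed a); heap: [0-31 FREE]
Op 3: b = malloc(8) -> b = 0; heap: [0-7 ALLOC][8-31 FREE]
Op 4: free(b) -> (freed b); heap: [0-31 FREE]
Op 5: c = malloc(4) -> c = 0; heap: [0-3 ALLOC][4-31 FREE]
Op 6: c = realloc(c, 4) -> c = 0; heap: [0-3 ALLOC][4-31 FREE]

Answer: [0-3 ALLOC][4-31 FREE]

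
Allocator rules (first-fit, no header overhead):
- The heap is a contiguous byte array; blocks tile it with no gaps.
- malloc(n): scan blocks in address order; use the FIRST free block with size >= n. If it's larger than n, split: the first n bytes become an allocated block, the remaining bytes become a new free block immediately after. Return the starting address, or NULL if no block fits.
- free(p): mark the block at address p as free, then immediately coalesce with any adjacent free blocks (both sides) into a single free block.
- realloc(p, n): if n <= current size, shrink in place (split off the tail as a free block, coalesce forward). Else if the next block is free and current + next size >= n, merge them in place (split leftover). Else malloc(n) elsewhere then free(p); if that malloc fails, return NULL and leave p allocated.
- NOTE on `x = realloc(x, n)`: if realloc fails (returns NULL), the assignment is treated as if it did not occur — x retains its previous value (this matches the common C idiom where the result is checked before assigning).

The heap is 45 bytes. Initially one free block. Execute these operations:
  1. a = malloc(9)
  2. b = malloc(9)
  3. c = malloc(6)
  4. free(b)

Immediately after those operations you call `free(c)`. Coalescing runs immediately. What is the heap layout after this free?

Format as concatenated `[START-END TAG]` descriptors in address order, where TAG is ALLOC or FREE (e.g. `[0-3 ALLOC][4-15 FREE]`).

Answer: [0-8 ALLOC][9-44 FREE]

Derivation:
Op 1: a = malloc(9) -> a = 0; heap: [0-8 ALLOC][9-44 FREE]
Op 2: b = malloc(9) -> b = 9; heap: [0-8 ALLOC][9-17 ALLOC][18-44 FREE]
Op 3: c = malloc(6) -> c = 18; heap: [0-8 ALLOC][9-17 ALLOC][18-23 ALLOC][24-44 FREE]
Op 4: free(b) -> (freed b); heap: [0-8 ALLOC][9-17 FREE][18-23 ALLOC][24-44 FREE]
free(c): c = 18 -> block [18-23 ALLOC]; mark free, coalesce with adjacent free neighbors -> [0-8 ALLOC][9-44 FREE]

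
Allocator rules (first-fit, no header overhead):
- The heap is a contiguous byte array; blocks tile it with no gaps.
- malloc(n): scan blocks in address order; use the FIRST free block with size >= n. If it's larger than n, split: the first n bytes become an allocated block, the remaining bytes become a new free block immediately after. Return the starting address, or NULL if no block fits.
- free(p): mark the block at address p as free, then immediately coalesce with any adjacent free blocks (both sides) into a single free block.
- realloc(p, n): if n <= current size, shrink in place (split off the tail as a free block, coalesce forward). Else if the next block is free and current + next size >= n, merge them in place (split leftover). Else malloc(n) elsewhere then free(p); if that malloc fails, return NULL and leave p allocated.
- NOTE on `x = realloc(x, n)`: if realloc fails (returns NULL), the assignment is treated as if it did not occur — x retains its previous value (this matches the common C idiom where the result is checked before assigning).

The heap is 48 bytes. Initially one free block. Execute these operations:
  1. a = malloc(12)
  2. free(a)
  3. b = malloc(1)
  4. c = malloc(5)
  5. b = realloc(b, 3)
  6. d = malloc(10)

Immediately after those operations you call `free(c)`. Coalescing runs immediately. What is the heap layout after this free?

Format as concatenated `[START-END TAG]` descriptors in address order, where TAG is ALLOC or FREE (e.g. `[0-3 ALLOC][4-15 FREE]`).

Op 1: a = malloc(12) -> a = 0; heap: [0-11 ALLOC][12-47 FREE]
Op 2: free(a) -> (freed a); heap: [0-47 FREE]
Op 3: b = malloc(1) -> b = 0; heap: [0-0 ALLOC][1-47 FREE]
Op 4: c = malloc(5) -> c = 1; heap: [0-0 ALLOC][1-5 ALLOC][6-47 FREE]
Op 5: b = realloc(b, 3) -> b = 6; heap: [0-0 FREE][1-5 ALLOC][6-8 ALLOC][9-47 FREE]
Op 6: d = malloc(10) -> d = 9; heap: [0-0 FREE][1-5 ALLOC][6-8 ALLOC][9-18 ALLOC][19-47 FREE]
free(c): c = 1 -> block [1-5 ALLOC]; mark free, coalesce with adjacent free neighbors -> [0-5 FREE][6-8 ALLOC][9-18 ALLOC][19-47 FREE]

Answer: [0-5 FREE][6-8 ALLOC][9-18 ALLOC][19-47 FREE]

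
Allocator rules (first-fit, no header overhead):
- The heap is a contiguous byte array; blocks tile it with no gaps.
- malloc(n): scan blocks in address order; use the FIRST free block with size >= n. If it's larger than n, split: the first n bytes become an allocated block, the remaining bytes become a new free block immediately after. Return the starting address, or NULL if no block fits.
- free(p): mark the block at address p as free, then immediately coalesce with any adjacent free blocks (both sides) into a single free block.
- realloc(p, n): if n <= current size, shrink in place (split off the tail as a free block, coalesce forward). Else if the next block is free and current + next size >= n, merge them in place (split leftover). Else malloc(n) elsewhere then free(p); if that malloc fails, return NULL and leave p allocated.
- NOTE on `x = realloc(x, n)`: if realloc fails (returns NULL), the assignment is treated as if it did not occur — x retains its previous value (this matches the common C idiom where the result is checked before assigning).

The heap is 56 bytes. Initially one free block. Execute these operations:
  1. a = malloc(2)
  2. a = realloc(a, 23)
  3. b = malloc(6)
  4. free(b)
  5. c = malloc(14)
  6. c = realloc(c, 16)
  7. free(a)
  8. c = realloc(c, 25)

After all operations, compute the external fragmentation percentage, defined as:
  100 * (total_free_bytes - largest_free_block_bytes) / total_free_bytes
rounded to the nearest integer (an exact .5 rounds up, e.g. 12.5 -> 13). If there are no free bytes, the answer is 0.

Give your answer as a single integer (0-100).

Answer: 26

Derivation:
Op 1: a = malloc(2) -> a = 0; heap: [0-1 ALLOC][2-55 FREE]
Op 2: a = realloc(a, 23) -> a = 0; heap: [0-22 ALLOC][23-55 FREE]
Op 3: b = malloc(6) -> b = 23; heap: [0-22 ALLOC][23-28 ALLOC][29-55 FREE]
Op 4: free(b) -> (freed b); heap: [0-22 ALLOC][23-55 FREE]
Op 5: c = malloc(14) -> c = 23; heap: [0-22 ALLOC][23-36 ALLOC][37-55 FREE]
Op 6: c = realloc(c, 16) -> c = 23; heap: [0-22 ALLOC][23-38 ALLOC][39-55 FREE]
Op 7: free(a) -> (freed a); heap: [0-22 FREE][23-38 ALLOC][39-55 FREE]
Op 8: c = realloc(c, 25) -> c = 23; heap: [0-22 FREE][23-47 ALLOC][48-55 FREE]
Free blocks: [23 8] total_free=31 largest=23 -> 100*(31-23)/31 = 800/31 ≈ 25.806 -> rounds to 26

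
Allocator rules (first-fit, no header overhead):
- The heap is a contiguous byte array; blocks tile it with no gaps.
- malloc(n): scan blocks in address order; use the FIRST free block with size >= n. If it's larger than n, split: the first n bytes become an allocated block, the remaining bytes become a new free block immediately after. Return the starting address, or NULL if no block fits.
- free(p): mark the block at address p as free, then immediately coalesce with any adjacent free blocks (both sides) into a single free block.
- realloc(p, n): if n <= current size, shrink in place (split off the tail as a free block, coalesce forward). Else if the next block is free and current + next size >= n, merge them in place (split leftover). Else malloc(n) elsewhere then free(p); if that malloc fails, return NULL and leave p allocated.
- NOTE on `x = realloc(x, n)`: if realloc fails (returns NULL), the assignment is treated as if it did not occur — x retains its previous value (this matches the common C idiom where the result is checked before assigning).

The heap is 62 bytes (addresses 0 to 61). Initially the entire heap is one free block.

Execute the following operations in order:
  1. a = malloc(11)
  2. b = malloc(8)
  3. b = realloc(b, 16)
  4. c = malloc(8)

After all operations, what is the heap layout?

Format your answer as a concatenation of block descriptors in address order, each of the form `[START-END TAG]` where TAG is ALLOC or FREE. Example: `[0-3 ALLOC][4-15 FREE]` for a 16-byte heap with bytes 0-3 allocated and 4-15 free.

Answer: [0-10 ALLOC][11-26 ALLOC][27-34 ALLOC][35-61 FREE]

Derivation:
Op 1: a = malloc(11) -> a = 0; heap: [0-10 ALLOC][11-61 FREE]
Op 2: b = malloc(8) -> b = 11; heap: [0-10 ALLOC][11-18 ALLOC][19-61 FREE]
Op 3: b = realloc(b, 16) -> b = 11; heap: [0-10 ALLOC][11-26 ALLOC][27-61 FREE]
Op 4: c = malloc(8) -> c = 27; heap: [0-10 ALLOC][11-26 ALLOC][27-34 ALLOC][35-61 FREE]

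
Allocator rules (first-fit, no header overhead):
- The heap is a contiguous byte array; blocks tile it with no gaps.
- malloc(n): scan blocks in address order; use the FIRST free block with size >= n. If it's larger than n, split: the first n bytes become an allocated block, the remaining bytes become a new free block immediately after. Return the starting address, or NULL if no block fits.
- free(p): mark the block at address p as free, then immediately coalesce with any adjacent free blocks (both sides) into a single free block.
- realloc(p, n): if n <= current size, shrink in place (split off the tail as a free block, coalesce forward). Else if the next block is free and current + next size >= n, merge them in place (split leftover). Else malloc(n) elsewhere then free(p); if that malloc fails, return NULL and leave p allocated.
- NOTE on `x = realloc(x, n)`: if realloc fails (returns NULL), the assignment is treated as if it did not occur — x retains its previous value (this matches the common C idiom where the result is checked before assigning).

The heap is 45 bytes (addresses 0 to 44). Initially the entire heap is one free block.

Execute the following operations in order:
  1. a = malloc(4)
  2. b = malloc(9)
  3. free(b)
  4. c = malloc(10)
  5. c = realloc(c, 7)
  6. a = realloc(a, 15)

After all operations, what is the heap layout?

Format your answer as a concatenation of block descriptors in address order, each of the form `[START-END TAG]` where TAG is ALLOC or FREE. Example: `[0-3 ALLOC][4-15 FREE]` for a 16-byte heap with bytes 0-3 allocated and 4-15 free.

Op 1: a = malloc(4) -> a = 0; heap: [0-3 ALLOC][4-44 FREE]
Op 2: b = malloc(9) -> b = 4; heap: [0-3 ALLOC][4-12 ALLOC][13-44 FREE]
Op 3: free(b) -> (freed b); heap: [0-3 ALLOC][4-44 FREE]
Op 4: c = malloc(10) -> c = 4; heap: [0-3 ALLOC][4-13 ALLOC][14-44 FREE]
Op 5: c = realloc(c, 7) -> c = 4; heap: [0-3 ALLOC][4-10 ALLOC][11-44 FREE]
Op 6: a = realloc(a, 15) -> a = 11; heap: [0-3 FREE][4-10 ALLOC][11-25 ALLOC][26-44 FREE]

Answer: [0-3 FREE][4-10 ALLOC][11-25 ALLOC][26-44 FREE]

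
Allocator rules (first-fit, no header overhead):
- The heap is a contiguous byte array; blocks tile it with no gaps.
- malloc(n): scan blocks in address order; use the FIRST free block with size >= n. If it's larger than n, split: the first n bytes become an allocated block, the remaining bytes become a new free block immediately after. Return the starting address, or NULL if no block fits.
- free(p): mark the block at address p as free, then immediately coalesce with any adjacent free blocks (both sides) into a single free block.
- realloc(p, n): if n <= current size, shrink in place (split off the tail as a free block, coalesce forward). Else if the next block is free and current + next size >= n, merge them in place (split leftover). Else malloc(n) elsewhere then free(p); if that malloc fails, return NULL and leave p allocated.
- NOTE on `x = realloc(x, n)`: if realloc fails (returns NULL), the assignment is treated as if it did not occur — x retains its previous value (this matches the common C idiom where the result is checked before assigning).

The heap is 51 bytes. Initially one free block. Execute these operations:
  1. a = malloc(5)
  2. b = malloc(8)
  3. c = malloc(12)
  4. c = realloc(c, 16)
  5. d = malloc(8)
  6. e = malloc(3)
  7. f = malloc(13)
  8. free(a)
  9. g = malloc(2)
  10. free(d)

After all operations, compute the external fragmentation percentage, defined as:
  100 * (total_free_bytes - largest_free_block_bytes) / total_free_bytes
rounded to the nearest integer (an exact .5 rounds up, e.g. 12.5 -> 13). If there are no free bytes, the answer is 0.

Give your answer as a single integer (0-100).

Answer: 50

Derivation:
Op 1: a = malloc(5) -> a = 0; heap: [0-4 ALLOC][5-50 FREE]
Op 2: b = malloc(8) -> b = 5; heap: [0-4 ALLOC][5-12 ALLOC][13-50 FREE]
Op 3: c = malloc(12) -> c = 13; heap: [0-4 ALLOC][5-12 ALLOC][13-24 ALLOC][25-50 FREE]
Op 4: c = realloc(c, 16) -> c = 13; heap: [0-4 ALLOC][5-12 ALLOC][13-28 ALLOC][29-50 FREE]
Op 5: d = malloc(8) -> d = 29; heap: [0-4 ALLOC][5-12 ALLOC][13-28 ALLOC][29-36 ALLOC][37-50 FREE]
Op 6: e = malloc(3) -> e = 37; heap: [0-4 ALLOC][5-12 ALLOC][13-28 ALLOC][29-36 ALLOC][37-39 ALLOC][40-50 FREE]
Op 7: f = malloc(13) -> f = NULL; heap: [0-4 ALLOC][5-12 ALLOC][13-28 ALLOC][29-36 ALLOC][37-39 ALLOC][40-50 FREE]
Op 8: free(a) -> (freed a); heap: [0-4 FREE][5-12 ALLOC][13-28 ALLOC][29-36 ALLOC][37-39 ALLOC][40-50 FREE]
Op 9: g = malloc(2) -> g = 0; heap: [0-1 ALLOC][2-4 FREE][5-12 ALLOC][13-28 ALLOC][29-36 ALLOC][37-39 ALLOC][40-50 FREE]
Op 10: free(d) -> (freed d); heap: [0-1 ALLOC][2-4 FREE][5-12 ALLOC][13-28 ALLOC][29-36 FREE][37-39 ALLOC][40-50 FREE]
Free blocks: [3 8 11] total_free=22 largest=11 -> 100*(22-11)/22 = 1100/22 = 50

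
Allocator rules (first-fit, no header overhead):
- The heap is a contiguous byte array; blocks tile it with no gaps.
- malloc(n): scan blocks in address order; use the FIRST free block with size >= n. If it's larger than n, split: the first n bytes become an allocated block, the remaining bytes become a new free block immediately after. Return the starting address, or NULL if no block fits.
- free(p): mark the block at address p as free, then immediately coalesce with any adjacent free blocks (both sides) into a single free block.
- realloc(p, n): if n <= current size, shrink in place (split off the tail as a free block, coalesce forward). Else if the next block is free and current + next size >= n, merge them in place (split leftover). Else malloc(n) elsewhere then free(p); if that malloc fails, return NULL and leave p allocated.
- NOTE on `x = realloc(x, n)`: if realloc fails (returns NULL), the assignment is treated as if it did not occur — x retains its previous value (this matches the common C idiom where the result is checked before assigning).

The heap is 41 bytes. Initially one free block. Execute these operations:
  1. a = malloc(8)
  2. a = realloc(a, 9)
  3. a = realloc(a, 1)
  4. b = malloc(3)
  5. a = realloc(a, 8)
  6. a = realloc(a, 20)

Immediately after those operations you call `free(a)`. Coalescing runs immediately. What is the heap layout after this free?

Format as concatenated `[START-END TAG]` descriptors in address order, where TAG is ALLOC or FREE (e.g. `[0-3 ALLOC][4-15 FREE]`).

Answer: [0-0 FREE][1-3 ALLOC][4-40 FREE]

Derivation:
Op 1: a = malloc(8) -> a = 0; heap: [0-7 ALLOC][8-40 FREE]
Op 2: a = realloc(a, 9) -> a = 0; heap: [0-8 ALLOC][9-40 FREE]
Op 3: a = realloc(a, 1) -> a = 0; heap: [0-0 ALLOC][1-40 FREE]
Op 4: b = malloc(3) -> b = 1; heap: [0-0 ALLOC][1-3 ALLOC][4-40 FREE]
Op 5: a = realloc(a, 8) -> a = 4; heap: [0-0 FREE][1-3 ALLOC][4-11 ALLOC][12-40 FREE]
Op 6: a = realloc(a, 20) -> a = 4; heap: [0-0 FREE][1-3 ALLOC][4-23 ALLOC][24-40 FREE]
free(a): a = 4 -> block [4-23 ALLOC]; mark free, coalesce with adjacent free neighbors -> [0-0 FREE][1-3 ALLOC][4-40 FREE]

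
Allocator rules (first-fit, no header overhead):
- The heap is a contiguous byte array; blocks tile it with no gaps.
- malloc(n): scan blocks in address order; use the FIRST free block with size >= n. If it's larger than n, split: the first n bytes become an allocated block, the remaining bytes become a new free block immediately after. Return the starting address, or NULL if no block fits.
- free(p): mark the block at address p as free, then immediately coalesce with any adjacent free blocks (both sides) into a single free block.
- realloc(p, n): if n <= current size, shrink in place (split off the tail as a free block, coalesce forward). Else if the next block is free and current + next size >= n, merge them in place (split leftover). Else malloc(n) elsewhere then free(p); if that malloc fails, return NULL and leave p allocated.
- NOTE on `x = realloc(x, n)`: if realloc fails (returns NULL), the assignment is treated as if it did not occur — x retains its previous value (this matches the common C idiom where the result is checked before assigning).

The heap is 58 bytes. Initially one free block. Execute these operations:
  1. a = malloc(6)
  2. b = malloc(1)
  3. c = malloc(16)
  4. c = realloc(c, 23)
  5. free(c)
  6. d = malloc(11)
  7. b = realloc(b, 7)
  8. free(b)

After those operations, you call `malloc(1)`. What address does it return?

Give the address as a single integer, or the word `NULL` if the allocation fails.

Op 1: a = malloc(6) -> a = 0; heap: [0-5 ALLOC][6-57 FREE]
Op 2: b = malloc(1) -> b = 6; heap: [0-5 ALLOC][6-6 ALLOC][7-57 FREE]
Op 3: c = malloc(16) -> c = 7; heap: [0-5 ALLOC][6-6 ALLOC][7-22 ALLOC][23-57 FREE]
Op 4: c = realloc(c, 23) -> c = 7; heap: [0-5 ALLOC][6-6 ALLOC][7-29 ALLOC][30-57 FREE]
Op 5: free(c) -> (freed c); heap: [0-5 ALLOC][6-6 ALLOC][7-57 FREE]
Op 6: d = malloc(11) -> d = 7; heap: [0-5 ALLOC][6-6 ALLOC][7-17 ALLOC][18-57 FREE]
Op 7: b = realloc(b, 7) -> b = 18; heap: [0-5 ALLOC][6-6 FREE][7-17 ALLOC][18-24 ALLOC][25-57 FREE]
Op 8: free(b) -> (freed b); heap: [0-5 ALLOC][6-6 FREE][7-17 ALLOC][18-57 FREE]
malloc(1): first-fit scan over [0-5 ALLOC][6-6 FREE][7-17 ALLOC][18-57 FREE] -> 6

Answer: 6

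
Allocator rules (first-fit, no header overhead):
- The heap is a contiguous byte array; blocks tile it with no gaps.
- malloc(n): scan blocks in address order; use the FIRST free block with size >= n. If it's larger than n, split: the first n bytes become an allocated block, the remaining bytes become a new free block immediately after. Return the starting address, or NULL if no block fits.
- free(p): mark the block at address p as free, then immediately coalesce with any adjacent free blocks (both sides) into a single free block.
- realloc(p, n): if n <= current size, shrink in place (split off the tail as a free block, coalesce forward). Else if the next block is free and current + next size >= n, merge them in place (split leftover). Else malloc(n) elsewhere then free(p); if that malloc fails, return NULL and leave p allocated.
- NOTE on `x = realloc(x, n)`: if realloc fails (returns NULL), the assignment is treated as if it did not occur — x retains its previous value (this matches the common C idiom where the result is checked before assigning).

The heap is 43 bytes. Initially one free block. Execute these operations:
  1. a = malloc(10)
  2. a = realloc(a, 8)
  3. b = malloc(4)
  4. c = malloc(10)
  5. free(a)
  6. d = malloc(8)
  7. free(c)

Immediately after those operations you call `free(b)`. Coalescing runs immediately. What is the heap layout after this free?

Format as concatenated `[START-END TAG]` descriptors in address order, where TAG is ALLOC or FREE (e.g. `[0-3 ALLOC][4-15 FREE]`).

Answer: [0-7 ALLOC][8-42 FREE]

Derivation:
Op 1: a = malloc(10) -> a = 0; heap: [0-9 ALLOC][10-42 FREE]
Op 2: a = realloc(a, 8) -> a = 0; heap: [0-7 ALLOC][8-42 FREE]
Op 3: b = malloc(4) -> b = 8; heap: [0-7 ALLOC][8-11 ALLOC][12-42 FREE]
Op 4: c = malloc(10) -> c = 12; heap: [0-7 ALLOC][8-11 ALLOC][12-21 ALLOC][22-42 FREE]
Op 5: free(a) -> (freed a); heap: [0-7 FREE][8-11 ALLOC][12-21 ALLOC][22-42 FREE]
Op 6: d = malloc(8) -> d = 0; heap: [0-7 ALLOC][8-11 ALLOC][12-21 ALLOC][22-42 FREE]
Op 7: free(c) -> (freed c); heap: [0-7 ALLOC][8-11 ALLOC][12-42 FREE]
free(b): b = 8 -> block [8-11 ALLOC]; mark free, coalesce with adjacent free neighbors -> [0-7 ALLOC][8-42 FREE]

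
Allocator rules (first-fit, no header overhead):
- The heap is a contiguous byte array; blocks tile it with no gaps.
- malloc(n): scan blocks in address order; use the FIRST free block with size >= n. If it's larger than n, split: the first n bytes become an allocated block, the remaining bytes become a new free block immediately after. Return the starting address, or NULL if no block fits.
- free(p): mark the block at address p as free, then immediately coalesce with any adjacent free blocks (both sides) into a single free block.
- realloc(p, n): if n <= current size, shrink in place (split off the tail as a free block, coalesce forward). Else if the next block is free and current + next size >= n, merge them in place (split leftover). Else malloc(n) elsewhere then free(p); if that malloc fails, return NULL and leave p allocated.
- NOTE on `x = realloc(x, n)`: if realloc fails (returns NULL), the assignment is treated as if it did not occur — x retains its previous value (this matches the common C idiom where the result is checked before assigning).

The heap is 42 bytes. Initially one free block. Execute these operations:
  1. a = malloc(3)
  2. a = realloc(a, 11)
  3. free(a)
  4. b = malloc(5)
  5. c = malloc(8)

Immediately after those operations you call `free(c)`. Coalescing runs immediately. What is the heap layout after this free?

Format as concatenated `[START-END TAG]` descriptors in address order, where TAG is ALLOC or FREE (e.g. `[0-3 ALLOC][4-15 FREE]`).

Answer: [0-4 ALLOC][5-41 FREE]

Derivation:
Op 1: a = malloc(3) -> a = 0; heap: [0-2 ALLOC][3-41 FREE]
Op 2: a = realloc(a, 11) -> a = 0; heap: [0-10 ALLOC][11-41 FREE]
Op 3: free(a) -> (freed a); heap: [0-41 FREE]
Op 4: b = malloc(5) -> b = 0; heap: [0-4 ALLOC][5-41 FREE]
Op 5: c = malloc(8) -> c = 5; heap: [0-4 ALLOC][5-12 ALLOC][13-41 FREE]
free(c): c = 5 -> block [5-12 ALLOC]; mark free, coalesce with adjacent free neighbors -> [0-4 ALLOC][5-41 FREE]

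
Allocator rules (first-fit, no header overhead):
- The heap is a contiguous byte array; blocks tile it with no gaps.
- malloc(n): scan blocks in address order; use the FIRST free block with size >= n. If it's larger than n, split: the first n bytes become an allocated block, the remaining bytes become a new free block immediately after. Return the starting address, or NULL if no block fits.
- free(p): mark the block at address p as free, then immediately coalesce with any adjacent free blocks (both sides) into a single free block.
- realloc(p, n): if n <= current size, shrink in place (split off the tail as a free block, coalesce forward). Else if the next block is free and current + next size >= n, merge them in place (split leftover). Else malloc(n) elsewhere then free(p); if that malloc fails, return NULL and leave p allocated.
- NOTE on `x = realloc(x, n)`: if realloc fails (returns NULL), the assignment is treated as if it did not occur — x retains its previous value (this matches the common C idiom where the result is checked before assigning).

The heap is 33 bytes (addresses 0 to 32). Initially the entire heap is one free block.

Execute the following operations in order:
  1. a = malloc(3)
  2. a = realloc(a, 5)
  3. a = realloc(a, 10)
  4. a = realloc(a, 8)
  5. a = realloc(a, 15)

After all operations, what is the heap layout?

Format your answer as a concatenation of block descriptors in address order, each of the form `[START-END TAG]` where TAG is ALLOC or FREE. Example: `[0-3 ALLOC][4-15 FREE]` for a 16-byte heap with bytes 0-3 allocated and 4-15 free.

Op 1: a = malloc(3) -> a = 0; heap: [0-2 ALLOC][3-32 FREE]
Op 2: a = realloc(a, 5) -> a = 0; heap: [0-4 ALLOC][5-32 FREE]
Op 3: a = realloc(a, 10) -> a = 0; heap: [0-9 ALLOC][10-32 FREE]
Op 4: a = realloc(a, 8) -> a = 0; heap: [0-7 ALLOC][8-32 FREE]
Op 5: a = realloc(a, 15) -> a = 0; heap: [0-14 ALLOC][15-32 FREE]

Answer: [0-14 ALLOC][15-32 FREE]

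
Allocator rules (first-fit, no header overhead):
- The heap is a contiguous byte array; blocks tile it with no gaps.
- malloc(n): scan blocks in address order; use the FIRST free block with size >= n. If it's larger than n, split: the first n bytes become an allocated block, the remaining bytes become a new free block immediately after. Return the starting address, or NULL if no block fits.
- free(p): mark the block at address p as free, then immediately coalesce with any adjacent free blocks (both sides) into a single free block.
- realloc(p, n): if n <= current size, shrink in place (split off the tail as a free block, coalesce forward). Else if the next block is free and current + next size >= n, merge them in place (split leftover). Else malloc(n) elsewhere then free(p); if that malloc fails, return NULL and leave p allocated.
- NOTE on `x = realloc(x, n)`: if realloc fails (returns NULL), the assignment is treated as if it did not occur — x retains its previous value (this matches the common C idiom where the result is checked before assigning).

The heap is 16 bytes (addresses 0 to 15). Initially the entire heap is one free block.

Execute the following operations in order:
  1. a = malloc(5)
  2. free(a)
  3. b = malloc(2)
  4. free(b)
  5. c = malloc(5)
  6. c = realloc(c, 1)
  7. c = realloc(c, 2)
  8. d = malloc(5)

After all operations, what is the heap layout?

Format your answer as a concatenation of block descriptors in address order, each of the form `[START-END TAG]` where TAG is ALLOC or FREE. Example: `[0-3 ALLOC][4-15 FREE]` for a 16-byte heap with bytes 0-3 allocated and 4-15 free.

Op 1: a = malloc(5) -> a = 0; heap: [0-4 ALLOC][5-15 FREE]
Op 2: free(a) -> (freed a); heap: [0-15 FREE]
Op 3: b = malloc(2) -> b = 0; heap: [0-1 ALLOC][2-15 FREE]
Op 4: free(b) -> (freed b); heap: [0-15 FREE]
Op 5: c = malloc(5) -> c = 0; heap: [0-4 ALLOC][5-15 FREE]
Op 6: c = realloc(c, 1) -> c = 0; heap: [0-0 ALLOC][1-15 FREE]
Op 7: c = realloc(c, 2) -> c = 0; heap: [0-1 ALLOC][2-15 FREE]
Op 8: d = malloc(5) -> d = 2; heap: [0-1 ALLOC][2-6 ALLOC][7-15 FREE]

Answer: [0-1 ALLOC][2-6 ALLOC][7-15 FREE]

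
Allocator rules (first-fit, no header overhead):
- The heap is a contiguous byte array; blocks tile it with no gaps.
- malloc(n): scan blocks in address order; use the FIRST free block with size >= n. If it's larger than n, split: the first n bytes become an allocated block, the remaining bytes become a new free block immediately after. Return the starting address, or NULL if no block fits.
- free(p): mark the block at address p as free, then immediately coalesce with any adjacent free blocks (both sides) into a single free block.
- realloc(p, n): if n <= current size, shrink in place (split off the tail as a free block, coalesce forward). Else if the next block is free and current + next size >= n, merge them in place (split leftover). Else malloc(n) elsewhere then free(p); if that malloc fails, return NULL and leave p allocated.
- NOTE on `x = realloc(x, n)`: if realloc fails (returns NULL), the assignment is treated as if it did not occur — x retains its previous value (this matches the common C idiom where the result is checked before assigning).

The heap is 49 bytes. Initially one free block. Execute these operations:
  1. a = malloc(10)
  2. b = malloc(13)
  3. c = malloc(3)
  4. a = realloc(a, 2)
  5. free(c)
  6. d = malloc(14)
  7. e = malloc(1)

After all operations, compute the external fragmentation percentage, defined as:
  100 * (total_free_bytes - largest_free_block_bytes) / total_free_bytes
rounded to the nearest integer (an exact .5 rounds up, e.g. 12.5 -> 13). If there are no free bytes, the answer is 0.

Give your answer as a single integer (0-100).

Answer: 37

Derivation:
Op 1: a = malloc(10) -> a = 0; heap: [0-9 ALLOC][10-48 FREE]
Op 2: b = malloc(13) -> b = 10; heap: [0-9 ALLOC][10-22 ALLOC][23-48 FREE]
Op 3: c = malloc(3) -> c = 23; heap: [0-9 ALLOC][10-22 ALLOC][23-25 ALLOC][26-48 FREE]
Op 4: a = realloc(a, 2) -> a = 0; heap: [0-1 ALLOC][2-9 FREE][10-22 ALLOC][23-25 ALLOC][26-48 FREE]
Op 5: free(c) -> (freed c); heap: [0-1 ALLOC][2-9 FREE][10-22 ALLOC][23-48 FREE]
Op 6: d = malloc(14) -> d = 23; heap: [0-1 ALLOC][2-9 FREE][10-22 ALLOC][23-36 ALLOC][37-48 FREE]
Op 7: e = malloc(1) -> e = 2; heap: [0-1 ALLOC][2-2 ALLOC][3-9 FREE][10-22 ALLOC][23-36 ALLOC][37-48 FREE]
Free blocks: [7 12] total_free=19 largest=12 -> 100*(19-12)/19 = 700/19 ≈ 36.842 -> rounds to 37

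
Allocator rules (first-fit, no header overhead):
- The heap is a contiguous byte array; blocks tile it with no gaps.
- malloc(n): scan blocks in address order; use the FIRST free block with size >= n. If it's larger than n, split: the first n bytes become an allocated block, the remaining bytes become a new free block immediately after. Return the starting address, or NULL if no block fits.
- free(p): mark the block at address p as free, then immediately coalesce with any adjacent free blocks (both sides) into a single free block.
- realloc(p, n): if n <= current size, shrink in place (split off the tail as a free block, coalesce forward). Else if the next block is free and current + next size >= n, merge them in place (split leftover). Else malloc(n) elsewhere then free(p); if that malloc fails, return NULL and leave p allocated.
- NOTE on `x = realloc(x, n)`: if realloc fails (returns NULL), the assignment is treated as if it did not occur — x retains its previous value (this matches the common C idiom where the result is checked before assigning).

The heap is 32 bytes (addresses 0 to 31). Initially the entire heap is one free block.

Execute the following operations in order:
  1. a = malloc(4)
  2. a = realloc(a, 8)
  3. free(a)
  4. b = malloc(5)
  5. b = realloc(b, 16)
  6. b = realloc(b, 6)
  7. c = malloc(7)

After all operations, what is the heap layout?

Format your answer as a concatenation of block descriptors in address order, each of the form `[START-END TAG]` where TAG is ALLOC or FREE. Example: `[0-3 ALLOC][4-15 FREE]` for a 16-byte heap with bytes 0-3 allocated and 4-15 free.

Op 1: a = malloc(4) -> a = 0; heap: [0-3 ALLOC][4-31 FREE]
Op 2: a = realloc(a, 8) -> a = 0; heap: [0-7 ALLOC][8-31 FREE]
Op 3: free(a) -> (freed a); heap: [0-31 FREE]
Op 4: b = malloc(5) -> b = 0; heap: [0-4 ALLOC][5-31 FREE]
Op 5: b = realloc(b, 16) -> b = 0; heap: [0-15 ALLOC][16-31 FREE]
Op 6: b = realloc(b, 6) -> b = 0; heap: [0-5 ALLOC][6-31 FREE]
Op 7: c = malloc(7) -> c = 6; heap: [0-5 ALLOC][6-12 ALLOC][13-31 FREE]

Answer: [0-5 ALLOC][6-12 ALLOC][13-31 FREE]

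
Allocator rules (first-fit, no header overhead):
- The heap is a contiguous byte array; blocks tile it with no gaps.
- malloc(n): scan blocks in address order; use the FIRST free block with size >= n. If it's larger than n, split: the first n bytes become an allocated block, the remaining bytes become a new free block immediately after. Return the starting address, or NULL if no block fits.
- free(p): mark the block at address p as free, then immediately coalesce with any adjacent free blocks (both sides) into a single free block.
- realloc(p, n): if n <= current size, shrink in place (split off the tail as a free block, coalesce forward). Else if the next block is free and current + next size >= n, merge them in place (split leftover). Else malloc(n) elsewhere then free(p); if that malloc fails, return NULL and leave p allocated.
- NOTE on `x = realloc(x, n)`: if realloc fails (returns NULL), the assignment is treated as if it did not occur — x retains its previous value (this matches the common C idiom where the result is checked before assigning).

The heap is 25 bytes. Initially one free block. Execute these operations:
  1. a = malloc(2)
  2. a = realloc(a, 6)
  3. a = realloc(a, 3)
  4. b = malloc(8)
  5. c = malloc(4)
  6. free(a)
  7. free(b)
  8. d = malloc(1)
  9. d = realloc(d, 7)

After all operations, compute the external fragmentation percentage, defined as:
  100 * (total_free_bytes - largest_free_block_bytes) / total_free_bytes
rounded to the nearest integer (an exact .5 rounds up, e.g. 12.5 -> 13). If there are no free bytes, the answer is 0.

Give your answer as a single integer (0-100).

Op 1: a = malloc(2) -> a = 0; heap: [0-1 ALLOC][2-24 FREE]
Op 2: a = realloc(a, 6) -> a = 0; heap: [0-5 ALLOC][6-24 FREE]
Op 3: a = realloc(a, 3) -> a = 0; heap: [0-2 ALLOC][3-24 FREE]
Op 4: b = malloc(8) -> b = 3; heap: [0-2 ALLOC][3-10 ALLOC][11-24 FREE]
Op 5: c = malloc(4) -> c = 11; heap: [0-2 ALLOC][3-10 ALLOC][11-14 ALLOC][15-24 FREE]
Op 6: free(a) -> (freed a); heap: [0-2 FREE][3-10 ALLOC][11-14 ALLOC][15-24 FREE]
Op 7: free(b) -> (freed b); heap: [0-10 FREE][11-14 ALLOC][15-24 FREE]
Op 8: d = malloc(1) -> d = 0; heap: [0-0 ALLOC][1-10 FREE][11-14 ALLOC][15-24 FREE]
Op 9: d = realloc(d, 7) -> d = 0; heap: [0-6 ALLOC][7-10 FREE][11-14 ALLOC][15-24 FREE]
Free blocks: [4 10] total_free=14 largest=10 -> 100*(14-10)/14 = 400/14 ≈ 28.571 -> rounds to 29

Answer: 29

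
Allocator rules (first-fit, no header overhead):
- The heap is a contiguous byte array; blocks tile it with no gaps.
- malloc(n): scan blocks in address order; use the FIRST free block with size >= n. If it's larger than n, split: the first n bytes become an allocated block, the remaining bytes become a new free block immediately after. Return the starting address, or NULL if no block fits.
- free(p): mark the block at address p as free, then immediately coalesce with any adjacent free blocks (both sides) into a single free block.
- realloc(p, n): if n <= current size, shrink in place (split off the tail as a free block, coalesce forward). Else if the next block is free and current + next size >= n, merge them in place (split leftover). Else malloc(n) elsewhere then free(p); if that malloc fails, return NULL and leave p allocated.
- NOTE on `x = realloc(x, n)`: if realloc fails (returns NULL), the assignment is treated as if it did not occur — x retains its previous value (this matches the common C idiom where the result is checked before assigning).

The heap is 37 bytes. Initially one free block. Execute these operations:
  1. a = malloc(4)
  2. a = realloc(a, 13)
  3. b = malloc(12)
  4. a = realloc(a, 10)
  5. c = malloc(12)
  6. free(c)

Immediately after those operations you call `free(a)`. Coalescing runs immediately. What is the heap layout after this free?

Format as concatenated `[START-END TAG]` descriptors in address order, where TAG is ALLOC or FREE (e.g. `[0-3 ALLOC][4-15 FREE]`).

Op 1: a = malloc(4) -> a = 0; heap: [0-3 ALLOC][4-36 FREE]
Op 2: a = realloc(a, 13) -> a = 0; heap: [0-12 ALLOC][13-36 FREE]
Op 3: b = malloc(12) -> b = 13; heap: [0-12 ALLOC][13-24 ALLOC][25-36 FREE]
Op 4: a = realloc(a, 10) -> a = 0; heap: [0-9 ALLOC][10-12 FREE][13-24 ALLOC][25-36 FREE]
Op 5: c = malloc(12) -> c = 25; heap: [0-9 ALLOC][10-12 FREE][13-24 ALLOC][25-36 ALLOC]
Op 6: free(c) -> (freed c); heap: [0-9 ALLOC][10-12 FREE][13-24 ALLOC][25-36 FREE]
free(a): a = 0 -> block [0-9 ALLOC]; mark free, coalesce with adjacent free neighbors -> [0-12 FREE][13-24 ALLOC][25-36 FREE]

Answer: [0-12 FREE][13-24 ALLOC][25-36 FREE]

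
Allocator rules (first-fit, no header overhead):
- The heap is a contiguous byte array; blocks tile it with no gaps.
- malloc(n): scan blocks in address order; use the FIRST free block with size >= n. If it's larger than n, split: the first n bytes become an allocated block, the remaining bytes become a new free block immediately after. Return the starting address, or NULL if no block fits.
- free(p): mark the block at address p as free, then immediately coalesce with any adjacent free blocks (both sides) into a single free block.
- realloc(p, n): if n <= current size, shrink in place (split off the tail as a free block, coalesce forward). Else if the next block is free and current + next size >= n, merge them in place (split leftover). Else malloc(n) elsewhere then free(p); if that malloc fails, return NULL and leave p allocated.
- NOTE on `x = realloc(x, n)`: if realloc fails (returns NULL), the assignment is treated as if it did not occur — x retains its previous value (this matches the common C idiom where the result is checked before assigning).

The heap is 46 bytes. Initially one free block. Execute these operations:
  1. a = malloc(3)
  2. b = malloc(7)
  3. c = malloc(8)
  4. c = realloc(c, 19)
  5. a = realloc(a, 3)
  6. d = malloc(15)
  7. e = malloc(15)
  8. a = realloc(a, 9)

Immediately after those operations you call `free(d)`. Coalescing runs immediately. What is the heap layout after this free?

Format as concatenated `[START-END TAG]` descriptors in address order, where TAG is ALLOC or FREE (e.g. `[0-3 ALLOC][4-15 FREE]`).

Answer: [0-2 ALLOC][3-9 ALLOC][10-28 ALLOC][29-45 FREE]

Derivation:
Op 1: a = malloc(3) -> a = 0; heap: [0-2 ALLOC][3-45 FREE]
Op 2: b = malloc(7) -> b = 3; heap: [0-2 ALLOC][3-9 ALLOC][10-45 FREE]
Op 3: c = malloc(8) -> c = 10; heap: [0-2 ALLOC][3-9 ALLOC][10-17 ALLOC][18-45 FREE]
Op 4: c = realloc(c, 19) -> c = 10; heap: [0-2 ALLOC][3-9 ALLOC][10-28 ALLOC][29-45 FREE]
Op 5: a = realloc(a, 3) -> a = 0; heap: [0-2 ALLOC][3-9 ALLOC][10-28 ALLOC][29-45 FREE]
Op 6: d = malloc(15) -> d = 29; heap: [0-2 ALLOC][3-9 ALLOC][10-28 ALLOC][29-43 ALLOC][44-45 FREE]
Op 7: e = malloc(15) -> e = NULL; heap: [0-2 ALLOC][3-9 ALLOC][10-28 ALLOC][29-43 ALLOC][44-45 FREE]
Op 8: a = realloc(a, 9) -> NULL (a unchanged); heap: [0-2 ALLOC][3-9 ALLOC][10-28 ALLOC][29-43 ALLOC][44-45 FREE]
free(d): d = 29 -> block [29-43 ALLOC]; mark free, coalesce with adjacent free neighbors -> [0-2 ALLOC][3-9 ALLOC][10-28 ALLOC][29-45 FREE]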